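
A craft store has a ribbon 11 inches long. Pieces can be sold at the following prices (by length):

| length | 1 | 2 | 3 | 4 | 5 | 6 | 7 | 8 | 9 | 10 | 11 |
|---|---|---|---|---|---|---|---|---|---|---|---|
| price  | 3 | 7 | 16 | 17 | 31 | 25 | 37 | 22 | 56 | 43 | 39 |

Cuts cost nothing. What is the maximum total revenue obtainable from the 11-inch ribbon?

Consider every possible first cut. R[k] is the best of p[i]+R[k−i] over all sellable i≤k.
R[1] = 3
R[2] = 7
R[3] = 16
R[4] = 19  (first piece 1, then R[3]=16)
R[5] = 31
R[6] = 34  (first piece 1, then R[5]=31)
R[7] = 38  (first piece 2, then R[5]=31)
R[8] = 47  (first piece 3, then R[5]=31)
R[9] = 56
R[10] = 62  (first piece 5, then R[5]=31)
R[11] = 65  (first piece 1, then R[10]=62)
One optimal cutting: 5 + 5 + 1 → ¢31 + ¢31 + ¢3 = ¢65.

65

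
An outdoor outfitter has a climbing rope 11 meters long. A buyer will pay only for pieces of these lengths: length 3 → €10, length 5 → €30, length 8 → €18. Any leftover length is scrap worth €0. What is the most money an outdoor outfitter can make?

Build best[k] bottom-up: best[k] = max over allowed piece i of (p[i] + best[k−i]).
best[1] = 0
best[2] = 0
best[3] = 10
best[4] = 10
best[5] = 30
best[6] = 30
best[7] = 30
best[8] = 40  (first piece 3, then best[5]=30)
best[9] = 40
best[10] = 60  (first piece 5, then best[5]=30)
best[11] = 60
One optimal cutting: pieces 5 + 5 with 1 meter of scrap → €60.

60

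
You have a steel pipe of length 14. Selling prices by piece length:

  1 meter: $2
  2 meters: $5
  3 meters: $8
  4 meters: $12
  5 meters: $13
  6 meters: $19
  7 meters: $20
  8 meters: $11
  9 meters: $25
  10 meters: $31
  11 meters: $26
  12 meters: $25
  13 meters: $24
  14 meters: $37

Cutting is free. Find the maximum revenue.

Consider every possible first cut. v[k] is the best of p[i]+v[k−i] over all sellable i≤k.
v[1] = 2
v[2] = max(2+2, 5+0) = 5
v[3] = max(2+5, 5+2, 8+0) = 8
v[4] = max(2+8, 5+5, 8+2, 12+0) = 12
v[5] = max(2+12, 5+8, 8+5, 12+2, 13+0) = 14
v[6] = max(2+14, 5+12, 8+8, 12+5, 13+2, 19+0) = 19
v[7] = max(2+19, 5+14, 8+12, …, 19+2, 20+0) = 21
v[8] = max(2+21, 5+19, 8+14, …, 20+2, 11+0) = 24
v[9] = max(2+24, 5+21, 8+19, …, 11+2, 25+0) = 27
v[10] = max(2+27, 5+24, 8+21, …, 25+2, 31+0) = 31
v[11] = max(2+31, 5+27, 8+24, …, 31+2, 26+0) = 33
v[12] = max(2+33, 5+31, 8+27, …, 26+2, 25+0) = 38
v[13] = max(2+38, 5+33, 8+31, …, 25+2, 24+0) = 40
v[14] = max(2+40, 5+38, 8+33, …, 24+2, 37+0) = 43
One optimal cutting: 6 + 6 + 2 → $19 + $19 + $5 = $43.

43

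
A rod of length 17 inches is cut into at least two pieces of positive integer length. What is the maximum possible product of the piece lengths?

486

Define f[k] = max over 1≤i<k of i · max(k−i, f[k−i]); the inner max lets the remainder stay uncut if that's better.
Small cases: f[2]=1, f[3]=2, f[4]=4, f[5]=6, f[6]=9, f[7]=12, f[8]=18, f[9]=27, f[10]=36, f[11]=54, f[12]=81.
f[13] = max(1·81, 2·54, 3·36, …, 11·2, 12·1) = 108
f[14] = max(1·108, 2·81, 3·54, …, 12·2, 13·1) = 162
f[15] = max(1·162, 2·108, 3·81, …, 13·2, 14·1) = 243
f[16] = max(1·243, 2·162, 3·108, …, 14·2, 15·1) = 324
f[17] = max(1·324, 2·243, 3·162, …, 15·2, 16·1) = 486
One optimal split: 3 + 3 + 3 + 3 + 3 + 2; product 3·3·3·3·3·2 = 486.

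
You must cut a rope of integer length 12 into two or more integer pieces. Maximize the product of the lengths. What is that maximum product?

81

Define prod[k] = max over 1≤i<k of i · max(k−i, prod[k−i]); the inner max lets the remainder stay uncut if that's better.
prod[2] = 1·max(1,0) = 1·1 = 1
prod[3] = 1·max(2,1) = 1·2 = 2
prod[4] = 2·max(2,1) = 2·2 = 4
prod[5] = 2·max(3,2) = 2·3 = 6
prod[6] = 3·max(3,2) = 3·3 = 9
prod[7] = 2·max(5,6) = 2·6 = 12
prod[8] = 2·max(6,9) = 2·9 = 18
prod[9] = 3·max(6,9) = 3·9 = 27
prod[10] = 2·max(8,18) = 2·18 = 36
prod[11] = 2·max(9,27) = 2·27 = 54
prod[12] = 3·max(9,27) = 3·27 = 81
One optimal split: 3 + 3 + 3 + 3; product 3·3·3·3 = 81.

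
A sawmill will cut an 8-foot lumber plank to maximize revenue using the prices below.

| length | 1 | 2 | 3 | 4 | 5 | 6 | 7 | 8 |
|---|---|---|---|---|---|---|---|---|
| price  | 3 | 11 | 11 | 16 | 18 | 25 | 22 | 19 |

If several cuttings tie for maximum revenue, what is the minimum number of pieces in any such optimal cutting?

4

Build r[k] bottom-up: r[k] = max over allowed piece i of (p[i] + r[k−i]).
r[1] = 3
r[2] = max(3+3, 11+0) = 11
r[3] = max(3+11, 11+3, 11+0) = 14
r[4] = max(3+14, 11+11, 11+3, 16+0) = 22
r[5] = max(3+22, 11+14, 11+11, 16+3, 18+0) = 25
r[6] = max(3+25, 11+22, 11+14, 16+11, 18+3, 25+0) = 33
r[7] = max(3+33, 11+25, 11+22, …, 25+3, 22+0) = 36
r[8] = max(3+36, 11+33, 11+25, …, 22+3, 19+0) = 44
Maximum revenue is $44.
Now minimize piece count subject to staying optimal: for each k, pieces[k] = 1 + min over i with p[i]+r[k−i]=r[k] of pieces[k−i].
pieces[5] = 3
pieces[6] = 3
pieces[7] = 4
pieces[8] = 4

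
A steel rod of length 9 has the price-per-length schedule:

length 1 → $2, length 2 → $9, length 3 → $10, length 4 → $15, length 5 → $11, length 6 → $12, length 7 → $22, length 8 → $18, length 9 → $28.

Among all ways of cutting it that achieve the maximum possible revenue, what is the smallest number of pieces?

Let r[k] be the best obtainable value from length k. For each k, try every first piece i and keep the best of price[i] + r[k−i].
r[1] = 2
r[2] = max(2+2, 9+0) = 9
r[3] = max(2+9, 9+2, 10+0) = 11
r[4] = max(2+11, 9+9, 10+2, 15+0) = 18
r[5] = max(2+18, 9+11, 10+9, 15+2, 11+0) = 20
r[6] = max(2+20, 9+18, 10+11, 15+9, 11+2, 12+0) = 27
r[7] = max(2+27, 9+20, 10+18, …, 12+2, 22+0) = 29
r[8] = max(2+29, 9+27, 10+20, …, 22+2, 18+0) = 36
r[9] = max(2+36, 9+29, 10+27, …, 18+2, 28+0) = 38
Maximum revenue is $38.
Now minimize piece count subject to staying optimal: for each k, pieces[k] = 1 + min over i with p[i]+r[k−i]=r[k] of pieces[k−i].
pieces[6] = 3
pieces[7] = 4
pieces[8] = 4
pieces[9] = 5

5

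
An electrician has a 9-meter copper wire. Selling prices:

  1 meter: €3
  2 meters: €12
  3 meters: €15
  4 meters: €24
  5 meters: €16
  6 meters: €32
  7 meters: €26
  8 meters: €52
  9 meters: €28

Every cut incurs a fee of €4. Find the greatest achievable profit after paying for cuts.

Let net[k] be the best obtainable value from length k. For each k, try every first piece i and keep the best of price[i] + net[k−i] minus the 4 cut fee when i<k.
net[1] = 3
net[2] = 12
net[3] = 15
net[4] = 24
net[5] = 23  (first piece 1, then net[4]=24)
net[6] = 32  (first piece 2, then net[4]=24)
net[7] = 35  (first piece 3, then net[4]=24)
net[8] = 52
net[9] = 51  (first piece 1, then net[8]=52)
One optimal plan: pieces 8 + 1 (1 cut) → €55 − €4 = €51.

51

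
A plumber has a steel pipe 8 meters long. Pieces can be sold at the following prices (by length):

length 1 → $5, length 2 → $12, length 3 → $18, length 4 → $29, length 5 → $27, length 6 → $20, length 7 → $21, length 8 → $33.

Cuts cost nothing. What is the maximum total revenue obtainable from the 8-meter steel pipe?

Let best[k] be the best obtainable value from length k. For each k, try every first piece i and keep the best of price[i] + best[k−i].
best[1] = 5
best[2] = 12
best[3] = 18
best[4] = 29
best[5] = 34  (first piece 1, then best[4]=29)
best[6] = 41  (first piece 2, then best[4]=29)
best[7] = 47  (first piece 3, then best[4]=29)
best[8] = 58  (first piece 4, then best[4]=29)
One optimal cutting: 4 + 4 → $29 + $29 = $58.

58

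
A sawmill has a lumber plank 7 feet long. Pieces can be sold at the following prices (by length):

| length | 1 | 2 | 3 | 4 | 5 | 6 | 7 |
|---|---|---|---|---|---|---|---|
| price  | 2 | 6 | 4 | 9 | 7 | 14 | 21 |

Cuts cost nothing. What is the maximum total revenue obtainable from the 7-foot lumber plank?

21

Let best[k] be the best obtainable value from length k. For each k, try every first piece i and keep the best of price[i] + best[k−i].
best[1] = 2
best[2] = 6
best[3] = 8  (first piece 1, then best[2]=6)
best[4] = 12  (first piece 2, then best[2]=6)
best[5] = 14  (first piece 1, then best[4]=12)
best[6] = 18  (first piece 2, then best[4]=12)
best[7] = 21
Best is to sell the whole 7-foot piece uncut for $21.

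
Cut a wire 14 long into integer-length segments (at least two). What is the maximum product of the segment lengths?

Let g[k] be the best product for length k (with at least one cut). For each first piece i, the rest contributes max(k−i, g[k−i]).
g[2] = 1*max(1,0) = 1*1 = 1
g[3] = max(1*2, 2*1) = 2
g[4] = max(1*3, 2*2, 3*1) = 4
g[5] = max(1*4, 2*3, 3*2, 4*1) = 6
g[6] = max(1*6, 2*4, 3*3, 4*2, 5*1) = 9
g[7] = max(1*9, 2*6, 3*4, 4*3, 5*2, 6*1) = 12
g[8] = max(1*12, 2*9, 3*6, …, 6*2, 7*1) = 18
g[9] = max(1*18, 2*12, 3*9, …, 7*2, 8*1) = 27
g[10] = max(1*27, 2*18, 3*12, …, 8*2, 9*1) = 36
g[11] = max(1*36, 2*27, 3*18, …, 9*2, 10*1) = 54
g[12] = max(1*54, 2*36, 3*27, …, 10*2, 11*1) = 81
g[13] = max(1*81, 2*54, 3*36, …, 11*2, 12*1) = 108
g[14] = max(1*108, 2*81, 3*54, …, 12*2, 13*1) = 162
One optimal split: 3 + 3 + 3 + 3 + 2; product 3*3*3*3*2 = 162.

162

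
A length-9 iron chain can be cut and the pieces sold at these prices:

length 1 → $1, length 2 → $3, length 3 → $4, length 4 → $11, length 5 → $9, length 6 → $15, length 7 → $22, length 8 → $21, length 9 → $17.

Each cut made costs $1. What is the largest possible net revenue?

24

Consider every possible first cut. net[k] is the best of p[i]+net[k−i] over all sellable i≤k, charging 1 whenever i<k.
net[1] = 1
net[2] = max(1+1-1, 3+0) = 3
net[3] = max(1+3-1, 3+1-1, 4+0) = 4
net[4] = max(1+4-1, 3+3-1, 4+1-1, 11+0) = 11
net[5] = max(1+11-1, 3+4-1, 4+3-1, 11+1-1, 9+0) = 11
net[6] = max(1+11-1, 3+11-1, 4+4-1, 11+3-1, 9+1-1, 15+0) = 15
net[7] = max(1+15-1, 3+11-1, 4+11-1, …, 15+1-1, 22+0) = 22
net[8] = max(1+22-1, 3+15-1, 4+11-1, …, 22+1-1, 21+0) = 22
net[9] = max(1+22-1, 3+22-1, 4+15-1, …, 21+1-1, 17+0) = 24
One optimal plan: pieces 7 + 2 (1 cut) → $25 − $1 = $24.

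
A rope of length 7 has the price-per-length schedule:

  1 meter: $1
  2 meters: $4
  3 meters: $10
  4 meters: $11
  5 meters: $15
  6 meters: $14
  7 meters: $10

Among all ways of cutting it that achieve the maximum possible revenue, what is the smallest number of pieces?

Consider every possible first cut. r[k] is the best of p[i]+r[k−i] over all sellable i≤k.
r[1] = 1
r[2] = 4
r[3] = 10
r[4] = 11  (first piece 1, then r[3]=10)
r[5] = 15
r[6] = 20  (first piece 3, then r[3]=10)
r[7] = 21  (first piece 1, then r[6]=20)
Maximum revenue is $21.
Now minimize piece count subject to staying optimal: for each k, pieces[k] = 1 + min over i with p[i]+r[k−i]=r[k] of pieces[k−i].
pieces[4] = 1
pieces[5] = 1
pieces[6] = 2
pieces[7] = 2

2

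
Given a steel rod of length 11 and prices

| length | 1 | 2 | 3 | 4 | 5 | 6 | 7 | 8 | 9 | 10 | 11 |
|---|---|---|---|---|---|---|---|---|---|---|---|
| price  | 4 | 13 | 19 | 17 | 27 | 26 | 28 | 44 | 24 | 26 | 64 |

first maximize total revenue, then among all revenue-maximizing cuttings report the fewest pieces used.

5

Consider every possible first cut. r[k] is the best of p[i]+r[k−i] over all sellable i≤k.
r[1] = 4
r[2] = 13
r[3] = 19
r[4] = 26  (first piece 2, then r[2]=13)
r[5] = 32  (first piece 2, then r[3]=19)
r[6] = 39  (first piece 2, then r[4]=26)
r[7] = 45  (first piece 2, then r[5]=32)
r[8] = 52  (first piece 2, then r[6]=39)
r[9] = 58  (first piece 2, then r[7]=45)
r[10] = 65  (first piece 2, then r[8]=52)
r[11] = 71  (first piece 2, then r[9]=58)
Maximum revenue is $71.
Now minimize piece count subject to staying optimal: for each k, pieces[k] = 1 + min over i with p[i]+r[k−i]=r[k] of pieces[k−i].
pieces[8] = 4
pieces[9] = 4
pieces[10] = 5
pieces[11] = 5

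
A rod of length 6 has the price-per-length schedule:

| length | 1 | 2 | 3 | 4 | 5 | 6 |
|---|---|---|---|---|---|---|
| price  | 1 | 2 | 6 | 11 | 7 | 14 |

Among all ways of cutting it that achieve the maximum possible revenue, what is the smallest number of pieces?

Let r[k] be the best obtainable value from length k. For each k, try every first piece i and keep the best of price[i] + r[k−i].
r[1] = 1
r[2] = max(1+1, 2+0) = 2
r[3] = max(1+2, 2+1, 6+0) = 6
r[4] = max(1+6, 2+2, 6+1, 11+0) = 11
r[5] = max(1+11, 2+6, 6+2, 11+1, 7+0) = 12
r[6] = max(1+12, 2+11, 6+6, 11+2, 7+1, 14+0) = 14
Maximum revenue is 14.
Now minimize piece count subject to staying optimal: for each k, pieces[k] = 1 + min over i with p[i]+r[k−i]=r[k] of pieces[k−i].
pieces[3] = 1
pieces[4] = 1
pieces[5] = 2
pieces[6] = 1

1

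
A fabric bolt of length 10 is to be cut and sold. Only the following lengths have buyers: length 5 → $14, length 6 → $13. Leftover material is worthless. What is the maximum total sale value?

Consider every possible first cut. best[k] is the best of p[i]+best[k−i] over all sellable i≤k.
best[1] = 0
best[2] = 0
best[3] = 0
best[4] = 0
best[5] = 14
best[6] = 14
best[7] = 14
best[8] = 14
best[9] = 14
best[10] = 28  (first piece 5, then best[5]=14)
One optimal cutting: 5 + 5 → $28.

28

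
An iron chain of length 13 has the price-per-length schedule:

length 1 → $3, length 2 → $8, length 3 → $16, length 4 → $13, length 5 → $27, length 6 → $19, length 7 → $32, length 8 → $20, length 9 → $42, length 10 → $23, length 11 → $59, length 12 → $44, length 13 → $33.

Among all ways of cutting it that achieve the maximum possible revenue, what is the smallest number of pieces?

3

Build r[k] bottom-up: r[k] = max over allowed piece i of (p[i] + r[k−i]).
r[1] = 3
r[2] = 8
r[3] = 16
r[4] = 19  (first piece 1, then r[3]=16)
r[5] = 27
r[6] = 32  (first piece 3, then r[3]=16)
r[7] = 35  (first piece 1, then r[6]=32)
r[8] = 43  (first piece 3, then r[5]=27)
r[9] = 48  (first piece 3, then r[6]=32)
r[10] = 54  (first piece 5, then r[5]=27)
r[11] = 59  (first piece 3, then r[8]=43)
r[12] = 64  (first piece 3, then r[9]=48)
r[13] = 70  (first piece 3, then r[10]=54)
Maximum revenue is $70.
Now minimize piece count subject to staying optimal: for each k, pieces[k] = 1 + min over i with p[i]+r[k−i]=r[k] of pieces[k−i].
pieces[10] = 2
pieces[11] = 1
pieces[12] = 4
pieces[13] = 3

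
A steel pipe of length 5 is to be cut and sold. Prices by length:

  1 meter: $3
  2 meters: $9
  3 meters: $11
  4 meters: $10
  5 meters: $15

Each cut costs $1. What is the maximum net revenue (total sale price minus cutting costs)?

19

Consider every possible first cut. r[k] is the best of p[i]+r[k−i] over all sellable i≤k, charging 1 whenever i<k.
r[1] = 3
r[2] = max(3+3-1, 9+0) = 9
r[3] = max(3+9-1, 9+3-1, 11+0) = 11
r[4] = max(3+11-1, 9+9-1, 11+3-1, 10+0) = 17
r[5] = max(3+17-1, 9+11-1, 11+9-1, 10+3-1, 15+0) = 19
One optimal plan: pieces 2 + 2 + 1 (2 cuts) → $21 − $2 = $19.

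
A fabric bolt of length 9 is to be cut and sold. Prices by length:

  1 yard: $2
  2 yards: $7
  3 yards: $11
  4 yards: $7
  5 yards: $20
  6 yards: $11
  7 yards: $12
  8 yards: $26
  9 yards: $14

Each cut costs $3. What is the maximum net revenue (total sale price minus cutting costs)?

28

Consider every possible first cut. net[k] is the best of p[i]+net[k−i] over all sellable i≤k, charging 3 whenever i<k.
net[1] = 2
net[2] = max(2+2-3, 7+0) = 7
net[3] = max(2+7-3, 7+2-3, 11+0) = 11
net[4] = max(2+11-3, 7+7-3, 11+2-3, 7+0) = 11
net[5] = max(2+11-3, 7+11-3, 11+7-3, 7+2-3, 20+0) = 20
net[6] = max(2+20-3, 7+11-3, 11+11-3, 7+7-3, 20+2-3, 11+0) = 19
net[7] = max(2+19-3, 7+20-3, 11+11-3, …, 11+2-3, 12+0) = 24
net[8] = max(2+24-3, 7+19-3, 11+20-3, …, 12+2-3, 26+0) = 28
net[9] = max(2+28-3, 7+24-3, 11+19-3, …, 26+2-3, 14+0) = 28
One optimal plan: pieces 5 + 2 + 2 (2 cuts) → $34 − $6 = $28.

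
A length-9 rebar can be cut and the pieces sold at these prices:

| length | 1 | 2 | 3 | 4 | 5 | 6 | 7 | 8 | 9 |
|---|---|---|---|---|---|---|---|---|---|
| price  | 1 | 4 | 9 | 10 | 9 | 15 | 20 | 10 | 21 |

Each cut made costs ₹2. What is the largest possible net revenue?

Build net[k] bottom-up: net[k] = max over allowed piece i of (p[i] + net[k−i]) − 2 per cut.
net[1] = 1
net[2] = 4
net[3] = 9
net[4] = 10
net[5] = 11  (first piece 2, then net[3]=9)
net[6] = 16  (first piece 3, then net[3]=9)
net[7] = 20
net[8] = 19  (first piece 1, then net[7]=20)
net[9] = 23  (first piece 3, then net[6]=16)
One optimal plan: pieces 3 + 3 + 3 (2 cuts) → ₹27 − ₹4 = ₹23.

23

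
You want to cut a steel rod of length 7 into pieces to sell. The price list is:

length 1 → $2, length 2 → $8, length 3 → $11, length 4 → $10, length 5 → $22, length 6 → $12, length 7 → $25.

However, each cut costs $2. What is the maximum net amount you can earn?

28

Consider every possible first cut. v[k] is the best of p[i]+v[k−i] over all sellable i≤k, charging 2 whenever i<k.
v[1] = 2
v[2] = 8
v[3] = 11
v[4] = 14  (first piece 2, then v[2]=8)
v[5] = 22
v[6] = 22  (first piece 1, then v[5]=22)
v[7] = 28  (first piece 2, then v[5]=22)
One optimal plan: pieces 5 + 2 (1 cut) → $30 − $2 = $28.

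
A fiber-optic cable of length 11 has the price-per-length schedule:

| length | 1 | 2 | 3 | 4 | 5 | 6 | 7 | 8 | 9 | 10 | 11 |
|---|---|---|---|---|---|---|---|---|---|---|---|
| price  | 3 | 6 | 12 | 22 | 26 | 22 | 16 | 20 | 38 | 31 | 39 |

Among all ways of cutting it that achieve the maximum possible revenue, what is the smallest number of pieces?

Build r[k] bottom-up: r[k] = max over allowed piece i of (p[i] + r[k−i]).
r[1] = 3
r[2] = max(3+3, 6+0) = 6
r[3] = max(3+6, 6+3, 12+0) = 12
r[4] = max(3+12, 6+6, 12+3, 22+0) = 22
r[5] = max(3+22, 6+12, 12+6, 22+3, 26+0) = 26
r[6] = max(3+26, 6+22, 12+12, 22+6, 26+3, 22+0) = 29
r[7] = max(3+29, 6+26, 12+22, …, 22+3, 16+0) = 34
r[8] = max(3+34, 6+29, 12+26, …, 16+3, 20+0) = 44
r[9] = max(3+44, 6+34, 12+29, …, 20+3, 38+0) = 48
r[10] = max(3+48, 6+44, 12+34, …, 38+3, 31+0) = 52
r[11] = max(3+52, 6+48, 12+44, …, 31+3, 39+0) = 56
Maximum revenue is $56.
Now minimize piece count subject to staying optimal: for each k, pieces[k] = 1 + min over i with p[i]+r[k−i]=r[k] of pieces[k−i].
pieces[8] = 2
pieces[9] = 2
pieces[10] = 2
pieces[11] = 3

3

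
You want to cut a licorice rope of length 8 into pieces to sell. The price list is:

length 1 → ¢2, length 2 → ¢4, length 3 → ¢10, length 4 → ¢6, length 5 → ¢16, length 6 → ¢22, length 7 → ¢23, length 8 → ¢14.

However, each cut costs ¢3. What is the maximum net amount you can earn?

23

Consider every possible first cut. v[k] is the best of p[i]+v[k−i] over all sellable i≤k, charging 3 whenever i<k.
v[1] = 2
v[2] = max(2+2-3, 4+0) = 4
v[3] = max(2+4-3, 4+2-3, 10+0) = 10
v[4] = max(2+10-3, 4+4-3, 10+2-3, 6+0) = 9
v[5] = max(2+9-3, 4+10-3, 10+4-3, 6+2-3, 16+0) = 16
v[6] = max(2+16-3, 4+9-3, 10+10-3, 6+4-3, 16+2-3, 22+0) = 22
v[7] = max(2+22-3, 4+16-3, 10+9-3, …, 22+2-3, 23+0) = 23
v[8] = max(2+23-3, 4+22-3, 10+16-3, …, 23+2-3, 14+0) = 23
One optimal plan: pieces 6 + 2 (1 cut) → ¢26 − ¢3 = ¢23.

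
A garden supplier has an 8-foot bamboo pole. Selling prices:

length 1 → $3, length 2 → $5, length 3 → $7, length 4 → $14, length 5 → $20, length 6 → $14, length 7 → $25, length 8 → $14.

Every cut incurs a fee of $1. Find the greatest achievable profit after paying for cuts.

27

Let net[k] be the best obtainable value from length k. For each k, try every first piece i and keep the best of price[i] + net[k−i] minus the 1 cut fee when i<k.
net[1] = 3
net[2] = max(3+3-1, 5+0) = 5
net[3] = max(3+5-1, 5+3-1, 7+0) = 7
net[4] = max(3+7-1, 5+5-1, 7+3-1, 14+0) = 14
net[5] = max(3+14-1, 5+7-1, 7+5-1, 14+3-1, 20+0) = 20
net[6] = max(3+20-1, 5+14-1, 7+7-1, 14+5-1, 20+3-1, 14+0) = 22
net[7] = max(3+22-1, 5+20-1, 7+14-1, …, 14+3-1, 25+0) = 25
net[8] = max(3+25-1, 5+22-1, 7+20-1, …, 25+3-1, 14+0) = 27
One optimal plan: pieces 7 + 1 (1 cut) → $28 − $1 = $27.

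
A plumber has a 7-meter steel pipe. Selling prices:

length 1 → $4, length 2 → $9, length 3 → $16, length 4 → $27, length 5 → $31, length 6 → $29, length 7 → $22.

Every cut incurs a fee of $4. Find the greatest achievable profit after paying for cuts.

Consider every possible first cut. v[k] is the best of p[i]+v[k−i] over all sellable i≤k, charging 4 whenever i<k.
v[1] = 4
v[2] = max(4+4-4, 9+0) = 9
v[3] = max(4+9-4, 9+4-4, 16+0) = 16
v[4] = max(4+16-4, 9+9-4, 16+4-4, 27+0) = 27
v[5] = max(4+27-4, 9+16-4, 16+9-4, 27+4-4, 31+0) = 31
v[6] = max(4+31-4, 9+27-4, 16+16-4, 27+9-4, 31+4-4, 29+0) = 32
v[7] = max(4+32-4, 9+31-4, 16+27-4, …, 29+4-4, 22+0) = 39
One optimal plan: pieces 4 + 3 (1 cut) → $43 − $4 = $39.

39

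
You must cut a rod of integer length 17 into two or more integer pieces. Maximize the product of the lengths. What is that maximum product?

486

Fill prod[k] for k=2..17: at each k try every first piece i and multiply by the better of (k−i) uncut or prod[k−i].
prod[2] = 1·max(1,0) = 1·1 = 1
prod[3] = max(1·2, 2·1) = 2
prod[4] = max(1·3, 2·2, 3·1) = 4
prod[5] = max(1·4, 2·3, 3·2, 4·1) = 6
prod[6] = max(1·6, 2·4, 3·3, 4·2, 5·1) = 9
prod[7] = max(1·9, 2·6, 3·4, 4·3, 5·2, 6·1) = 12
prod[8] = max(1·12, 2·9, 3·6, …, 6·2, 7·1) = 18
prod[9] = max(1·18, 2·12, 3·9, …, 7·2, 8·1) = 27
prod[10] = max(1·27, 2·18, 3·12, …, 8·2, 9·1) = 36
prod[11] = max(1·36, 2·27, 3·18, …, 9·2, 10·1) = 54
prod[12] = max(1·54, 2·36, 3·27, …, 10·2, 11·1) = 81
prod[13] = max(1·81, 2·54, 3·36, …, 11·2, 12·1) = 108
prod[14] = max(1·108, 2·81, 3·54, …, 12·2, 13·1) = 162
prod[15] = max(1·162, 2·108, 3·81, …, 13·2, 14·1) = 243
prod[16] = max(1·243, 2·162, 3·108, …, 14·2, 15·1) = 324
prod[17] = max(1·324, 2·243, 3·162, …, 15·2, 16·1) = 486
One optimal split: 3 + 3 + 3 + 3 + 3 + 2; product 3·3·3·3·3·2 = 486.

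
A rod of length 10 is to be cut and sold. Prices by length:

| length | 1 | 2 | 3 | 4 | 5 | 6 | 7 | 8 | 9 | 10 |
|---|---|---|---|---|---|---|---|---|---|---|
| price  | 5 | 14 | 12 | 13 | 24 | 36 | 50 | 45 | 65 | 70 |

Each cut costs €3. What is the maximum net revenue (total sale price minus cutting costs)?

70

Build v[k] bottom-up: v[k] = max over allowed piece i of (p[i] + v[k−i]) − 3 per cut.
v[1] = 5
v[2] = 14
v[3] = 16  (first piece 1, then v[2]=14)
v[4] = 25  (first piece 2, then v[2]=14)
v[5] = 27  (first piece 1, then v[4]=25)
v[6] = 36  (first piece 2, then v[4]=25)
v[7] = 50
v[8] = 52  (first piece 1, then v[7]=50)
v[9] = 65
v[10] = 70
Best is to make no cuts and sell whole for €70.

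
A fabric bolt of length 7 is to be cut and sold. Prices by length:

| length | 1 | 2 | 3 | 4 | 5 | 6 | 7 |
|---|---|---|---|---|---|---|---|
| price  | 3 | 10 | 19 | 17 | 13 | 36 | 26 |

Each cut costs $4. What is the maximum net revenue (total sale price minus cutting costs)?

35

Let r[k] be the best obtainable value from length k. For each k, try every first piece i and keep the best of price[i] + r[k−i] minus the 4 cut fee when i<k.
r[1] = 3
r[2] = 10
r[3] = 19
r[4] = 18  (first piece 1, then r[3]=19)
r[5] = 25  (first piece 2, then r[3]=19)
r[6] = 36
r[7] = 35  (first piece 1, then r[6]=36)
One optimal plan: pieces 6 + 1 (1 cut) → $39 − $4 = $35.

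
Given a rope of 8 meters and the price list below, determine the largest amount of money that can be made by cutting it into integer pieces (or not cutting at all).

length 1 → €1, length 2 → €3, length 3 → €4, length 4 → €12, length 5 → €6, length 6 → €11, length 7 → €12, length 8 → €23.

Let v[k] be the best obtainable value from length k. For each k, try every first piece i and keep the best of price[i] + v[k−i].
v[1] = 1
v[2] = 3
v[3] = 4  (first piece 1, then v[2]=3)
v[4] = 12
v[5] = 13  (first piece 1, then v[4]=12)
v[6] = 15  (first piece 2, then v[4]=12)
v[7] = 16  (first piece 1, then v[6]=15)
v[8] = 24  (first piece 4, then v[4]=12)
One optimal cutting: 4 + 4 → €12 + €12 = €24.

24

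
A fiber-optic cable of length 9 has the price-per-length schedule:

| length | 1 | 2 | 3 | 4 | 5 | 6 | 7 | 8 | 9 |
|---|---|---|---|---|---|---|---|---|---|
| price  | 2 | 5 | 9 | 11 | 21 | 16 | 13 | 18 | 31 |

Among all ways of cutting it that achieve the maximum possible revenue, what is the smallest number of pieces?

2

Build r[k] bottom-up: r[k] = max over allowed piece i of (p[i] + r[k−i]).
r[1] = 2
r[2] = 5
r[3] = 9
r[4] = 11  (first piece 1, then r[3]=9)
r[5] = 21
r[6] = 23  (first piece 1, then r[5]=21)
r[7] = 26  (first piece 2, then r[5]=21)
r[8] = 30  (first piece 3, then r[5]=21)
r[9] = 32  (first piece 1, then r[8]=30)
Maximum revenue is $32.
Now minimize piece count subject to staying optimal: for each k, pieces[k] = 1 + min over i with p[i]+r[k−i]=r[k] of pieces[k−i].
pieces[6] = 2
pieces[7] = 2
pieces[8] = 2
pieces[9] = 2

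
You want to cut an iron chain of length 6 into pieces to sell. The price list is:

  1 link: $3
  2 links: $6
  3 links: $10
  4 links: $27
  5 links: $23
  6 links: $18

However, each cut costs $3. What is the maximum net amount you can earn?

Build r[k] bottom-up: r[k] = max over allowed piece i of (p[i] + r[k−i]) − 3 per cut.
r[1] = 3
r[2] = 6
r[3] = 10
r[4] = 27
r[5] = 27  (first piece 1, then r[4]=27)
r[6] = 30  (first piece 2, then r[4]=27)
One optimal plan: pieces 4 + 2 (1 cut) → $33 − $3 = $30.

30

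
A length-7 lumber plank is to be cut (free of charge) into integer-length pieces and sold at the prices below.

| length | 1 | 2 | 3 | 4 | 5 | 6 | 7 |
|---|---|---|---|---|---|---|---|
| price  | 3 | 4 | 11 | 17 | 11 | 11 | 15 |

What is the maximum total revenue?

28

Let r[k] be the best obtainable value from length k. For each k, try every first piece i and keep the best of price[i] + r[k−i].
r[1] = 3
r[2] = 6  (first piece 1, then r[1]=3)
r[3] = 11
r[4] = 17
r[5] = 20  (first piece 1, then r[4]=17)
r[6] = 23  (first piece 1, then r[5]=20)
r[7] = 28  (first piece 3, then r[4]=17)
One optimal cutting: 4 + 3 → $17 + $11 = $28.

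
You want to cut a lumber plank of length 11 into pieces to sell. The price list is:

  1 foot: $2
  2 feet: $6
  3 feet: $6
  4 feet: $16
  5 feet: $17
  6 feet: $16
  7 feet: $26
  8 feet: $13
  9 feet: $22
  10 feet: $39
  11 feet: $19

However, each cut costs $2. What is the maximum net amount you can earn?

Build v[k] bottom-up: v[k] = max over allowed piece i of (p[i] + v[k−i]) − 2 per cut.
v[1] = 2
v[2] = max(2+2-2, 6+0) = 6
v[3] = max(2+6-2, 6+2-2, 6+0) = 6
v[4] = max(2+6-2, 6+6-2, 6+2-2, 16+0) = 16
v[5] = max(2+16-2, 6+6-2, 6+6-2, 16+2-2, 17+0) = 17
v[6] = max(2+17-2, 6+16-2, 6+6-2, 16+6-2, 17+2-2, 16+0) = 20
v[7] = max(2+20-2, 6+17-2, 6+16-2, …, 16+2-2, 26+0) = 26
v[8] = max(2+26-2, 6+20-2, 6+17-2, …, 26+2-2, 13+0) = 30
v[9] = max(2+30-2, 6+26-2, 6+20-2, …, 13+2-2, 22+0) = 31
v[10] = max(2+31-2, 6+30-2, 6+26-2, …, 22+2-2, 39+0) = 39
v[11] = max(2+39-2, 6+31-2, 6+30-2, …, 39+2-2, 19+0) = 40
One optimal plan: pieces 7 + 4 (1 cut) → $42 − $2 = $40.

40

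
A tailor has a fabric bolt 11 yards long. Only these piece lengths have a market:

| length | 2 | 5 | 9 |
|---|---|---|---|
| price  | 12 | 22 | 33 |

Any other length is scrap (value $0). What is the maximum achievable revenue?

Consider every possible first cut. best[k] is the best of p[i]+best[k−i] over all sellable i≤k.
best[1] = 0
best[2] = 12
best[3] = 12
best[4] = 24  (first piece 2, then best[2]=12)
best[5] = 24
best[6] = 36  (first piece 2, then best[4]=24)
best[7] = 36
best[8] = 48  (first piece 2, then best[6]=36)
best[9] = 48
best[10] = 60  (first piece 2, then best[8]=48)
best[11] = 60
One optimal cutting: pieces 2 + 2 + 2 + 2 + 2 with 1 yard of scrap → $60.

60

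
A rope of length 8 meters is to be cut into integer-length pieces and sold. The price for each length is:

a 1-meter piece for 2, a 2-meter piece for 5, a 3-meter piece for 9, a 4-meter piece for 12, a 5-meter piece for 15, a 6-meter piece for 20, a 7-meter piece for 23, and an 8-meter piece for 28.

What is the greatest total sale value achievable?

Let v[k] be the best obtainable value from length k. For each k, try every first piece i and keep the best of price[i] + v[k−i].
v[1] = 2
v[2] = max(2+2, 5+0) = 5
v[3] = max(2+5, 5+2, 9+0) = 9
v[4] = max(2+9, 5+5, 9+2, 12+0) = 12
v[5] = max(2+12, 5+9, 9+5, 12+2, 15+0) = 15
v[6] = max(2+15, 5+12, 9+9, 12+5, 15+2, 20+0) = 20
v[7] = max(2+20, 5+15, 9+12, …, 20+2, 23+0) = 23
v[8] = max(2+23, 5+20, 9+15, …, 23+2, 28+0) = 28
Best is to sell the whole 8-meter piece uncut for 28.

28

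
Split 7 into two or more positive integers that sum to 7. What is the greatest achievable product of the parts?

Define P[k] = max over 1≤i<k of i · max(k−i, P[k−i]); the inner max lets the remainder stay uncut if that's better.
P[2] = 1*max(1,0) = 1*1 = 1
P[3] = 1*max(2,1) = 1*2 = 2
P[4] = 2*max(2,1) = 2*2 = 4
P[5] = 2*max(3,2) = 2*3 = 6
P[6] = 3*max(3,2) = 3*3 = 9
P[7] = 2*max(5,6) = 2*6 = 12
One optimal split: 3 + 2 + 2; product 3*2*2 = 12.

12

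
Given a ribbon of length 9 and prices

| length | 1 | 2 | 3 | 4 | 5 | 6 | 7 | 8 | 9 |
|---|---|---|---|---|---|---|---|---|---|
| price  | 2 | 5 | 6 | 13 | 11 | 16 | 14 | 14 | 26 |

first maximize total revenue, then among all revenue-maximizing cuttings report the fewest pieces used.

Build r[k] bottom-up: r[k] = max over allowed piece i of (p[i] + r[k−i]).
r[1] = 2
r[2] = max(2+2, 5+0) = 5
r[3] = max(2+5, 5+2, 6+0) = 7
r[4] = max(2+7, 5+5, 6+2, 13+0) = 13
r[5] = max(2+13, 5+7, 6+5, 13+2, 11+0) = 15
r[6] = max(2+15, 5+13, 6+7, 13+5, 11+2, 16+0) = 18
r[7] = max(2+18, 5+15, 6+13, …, 16+2, 14+0) = 20
r[8] = max(2+20, 5+18, 6+15, …, 14+2, 14+0) = 26
r[9] = max(2+26, 5+20, 6+18, …, 14+2, 26+0) = 28
Maximum revenue is ¢28.
Now minimize piece count subject to staying optimal: for each k, pieces[k] = 1 + min over i with p[i]+r[k−i]=r[k] of pieces[k−i].
pieces[6] = 2
pieces[7] = 3
pieces[8] = 2
pieces[9] = 3

3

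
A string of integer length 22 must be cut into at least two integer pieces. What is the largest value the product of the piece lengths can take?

2916

Fill f[k] for k=2..22: at each k try every first piece i and multiply by the better of (k−i) uncut or f[k−i].
f[2] = 1*max(1,0) = 1*1 = 1
f[3] = max(1*2, 2*1) = 2
f[4] = max(1*3, 2*2, 3*1) = 4
f[5] = max(1*4, 2*3, 3*2, 4*1) = 6
f[6] = max(1*6, 2*4, 3*3, 4*2, 5*1) = 9
f[7] = max(1*9, 2*6, 3*4, 4*3, 5*2, 6*1) = 12
f[8] = max(1*12, 2*9, 3*6, …, 6*2, 7*1) = 18
f[9] = max(1*18, 2*12, 3*9, …, 7*2, 8*1) = 27
f[10] = max(1*27, 2*18, 3*12, …, 8*2, 9*1) = 36
f[11] = max(1*36, 2*27, 3*18, …, 9*2, 10*1) = 54
f[12] = max(1*54, 2*36, 3*27, …, 10*2, 11*1) = 81
f[13] = max(1*81, 2*54, 3*36, …, 11*2, 12*1) = 108
f[14] = max(1*108, 2*81, 3*54, …, 12*2, 13*1) = 162
f[15] = max(1*162, 2*108, 3*81, …, 13*2, 14*1) = 243
f[16] = max(1*243, 2*162, 3*108, …, 14*2, 15*1) = 324
f[17] = max(1*324, 2*243, 3*162, …, 15*2, 16*1) = 486
f[18] = max(1*486, 2*324, 3*243, …, 16*2, 17*1) = 729
f[19] = max(1*729, 2*486, 3*324, …, 17*2, 18*1) = 972
f[20] = max(1*972, 2*729, 3*486, …, 18*2, 19*1) = 1458
f[21] = max(1*1458, 2*972, 3*729, …, 19*2, 20*1) = 2187
f[22] = max(1*2187, 2*1458, 3*972, …, 20*2, 21*1) = 2916
One optimal split: 3 + 3 + 3 + 3 + 3 + 3 + 2 + 2; product 3*3*3*3*3*3*2*2 = 2916.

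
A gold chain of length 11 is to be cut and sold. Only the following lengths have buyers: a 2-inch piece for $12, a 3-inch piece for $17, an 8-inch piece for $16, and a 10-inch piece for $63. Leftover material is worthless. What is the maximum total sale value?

65

Let best[k] be the best obtainable value from length k. For each k, try every first piece i and keep the best of price[i] + best[k−i].
best[1] = 0
best[2] = 12
best[3] = max(12+0, 17+0) = 17
best[4] = max(12+12, 17+0) = 24
best[5] = max(12+17, 17+12) = 29
best[6] = max(12+24, 17+17) = 36
best[7] = max(12+29, 17+24) = 41
best[8] = max(12+36, 17+29, 16+0) = 48
best[9] = max(12+41, 17+36, 16+0) = 53
best[10] = max(12+48, 17+41, 16+12, 63+0) = 63
best[11] = max(12+53, 17+48, 16+17, 63+0) = 65
One optimal cutting: 3 + 2 + 2 + 2 + 2 → $65.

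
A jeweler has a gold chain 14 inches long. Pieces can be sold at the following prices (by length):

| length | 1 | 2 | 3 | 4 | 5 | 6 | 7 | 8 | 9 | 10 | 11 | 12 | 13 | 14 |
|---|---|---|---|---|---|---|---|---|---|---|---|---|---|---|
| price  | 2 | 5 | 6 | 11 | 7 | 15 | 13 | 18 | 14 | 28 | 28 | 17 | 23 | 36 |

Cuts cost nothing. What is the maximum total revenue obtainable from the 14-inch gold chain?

39

Consider every possible first cut. r[k] is the best of p[i]+r[k−i] over all sellable i≤k.
r[1] = 2
r[2] = max(2+2, 5+0) = 5
r[3] = max(2+5, 5+2, 6+0) = 7
r[4] = max(2+7, 5+5, 6+2, 11+0) = 11
r[5] = max(2+11, 5+7, 6+5, 11+2, 7+0) = 13
r[6] = max(2+13, 5+11, 6+7, 11+5, 7+2, 15+0) = 16
r[7] = max(2+16, 5+13, 6+11, …, 15+2, 13+0) = 18
r[8] = max(2+18, 5+16, 6+13, …, 13+2, 18+0) = 22
r[9] = max(2+22, 5+18, 6+16, …, 18+2, 14+0) = 24
r[10] = max(2+24, 5+22, 6+18, …, 14+2, 28+0) = 28
r[11] = max(2+28, 5+24, 6+22, …, 28+2, 28+0) = 30
r[12] = max(2+30, 5+28, 6+24, …, 28+2, 17+0) = 33
r[13] = max(2+33, 5+30, 6+28, …, 17+2, 23+0) = 35
r[14] = max(2+35, 5+33, 6+30, …, 23+2, 36+0) = 39
One optimal cutting: 10 + 4 → $28 + $11 = $39.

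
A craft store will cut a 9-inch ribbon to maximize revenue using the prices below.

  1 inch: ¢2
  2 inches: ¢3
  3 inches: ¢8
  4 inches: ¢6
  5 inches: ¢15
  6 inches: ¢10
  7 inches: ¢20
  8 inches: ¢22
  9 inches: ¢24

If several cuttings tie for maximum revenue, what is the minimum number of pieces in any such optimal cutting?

3

Let r[k] be the best obtainable value from length k. For each k, try every first piece i and keep the best of price[i] + r[k−i].
r[1] = 2
r[2] = 4  (first piece 1, then r[1]=2)
r[3] = 8
r[4] = 10  (first piece 1, then r[3]=8)
r[5] = 15
r[6] = 17  (first piece 1, then r[5]=15)
r[7] = 20
r[8] = 23  (first piece 3, then r[5]=15)
r[9] = 25  (first piece 1, then r[8]=23)
Maximum revenue is ¢25.
Now minimize piece count subject to staying optimal: for each k, pieces[k] = 1 + min over i with p[i]+r[k−i]=r[k] of pieces[k−i].
pieces[6] = 2
pieces[7] = 1
pieces[8] = 2
pieces[9] = 3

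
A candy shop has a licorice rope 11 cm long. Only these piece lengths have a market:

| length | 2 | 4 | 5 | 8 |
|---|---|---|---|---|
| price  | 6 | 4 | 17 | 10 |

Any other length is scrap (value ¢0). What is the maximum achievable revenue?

35

Build best[k] bottom-up: best[k] = max over allowed piece i of (p[i] + best[k−i]).
best[1] = 0
best[2] = 6
best[3] = 6
best[4] = max(6+6, 4+0) = 12
best[5] = max(6+6, 4+0, 17+0) = 17
best[6] = max(6+12, 4+6, 17+0) = 18
best[7] = max(6+17, 4+6, 17+6) = 23
best[8] = max(6+18, 4+12, 17+6, 10+0) = 24
best[9] = max(6+23, 4+17, 17+12, 10+0) = 29
best[10] = max(6+24, 4+18, 17+17, 10+6) = 34
best[11] = max(6+29, 4+23, 17+18, 10+6) = 35
One optimal cutting: 5 + 2 + 2 + 2 → ¢35.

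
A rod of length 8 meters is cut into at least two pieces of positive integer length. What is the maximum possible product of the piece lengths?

Define prod[k] = max over 1≤i<k of i · max(k−i, prod[k−i]); the inner max lets the remainder stay uncut if that's better.
prod[2] = 1×max(1,0) = 1×1 = 1
prod[3] = 1×max(2,1) = 1×2 = 2
prod[4] = 2×max(2,1) = 2×2 = 4
prod[5] = 2×max(3,2) = 2×3 = 6
prod[6] = 3×max(3,2) = 3×3 = 9
prod[7] = 2×max(5,6) = 2×6 = 12
prod[8] = 2×max(6,9) = 2×9 = 18
One optimal split: 3 + 3 + 2; product 3×3×2 = 18.

18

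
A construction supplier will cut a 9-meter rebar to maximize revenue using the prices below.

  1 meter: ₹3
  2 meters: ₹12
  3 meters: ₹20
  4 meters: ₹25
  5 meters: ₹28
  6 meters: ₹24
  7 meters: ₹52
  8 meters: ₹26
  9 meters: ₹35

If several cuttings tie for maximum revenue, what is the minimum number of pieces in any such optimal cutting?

2

Let r[k] be the best obtainable value from length k. For each k, try every first piece i and keep the best of price[i] + r[k−i].
r[1] = 3
r[2] = max(3+3, 12+0) = 12
r[3] = max(3+12, 12+3, 20+0) = 20
r[4] = max(3+20, 12+12, 20+3, 25+0) = 25
r[5] = max(3+25, 12+20, 20+12, 25+3, 28+0) = 32
r[6] = max(3+32, 12+25, 20+20, 25+12, 28+3, 24+0) = 40
r[7] = max(3+40, 12+32, 20+25, …, 24+3, 52+0) = 52
r[8] = max(3+52, 12+40, 20+32, …, 52+3, 26+0) = 55
r[9] = max(3+55, 12+52, 20+40, …, 26+3, 35+0) = 64
Maximum revenue is ₹64.
Now minimize piece count subject to staying optimal: for each k, pieces[k] = 1 + min over i with p[i]+r[k−i]=r[k] of pieces[k−i].
pieces[6] = 2
pieces[7] = 1
pieces[8] = 2
pieces[9] = 2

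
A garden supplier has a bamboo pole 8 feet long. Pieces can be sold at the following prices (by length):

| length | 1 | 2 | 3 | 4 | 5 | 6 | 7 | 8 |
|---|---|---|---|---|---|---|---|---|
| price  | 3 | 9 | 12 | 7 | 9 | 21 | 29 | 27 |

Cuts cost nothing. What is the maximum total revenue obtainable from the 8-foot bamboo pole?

Consider every possible first cut. r[k] is the best of p[i]+r[k−i] over all sellable i≤k.
r[1] = 3
r[2] = max(3+3, 9+0) = 9
r[3] = max(3+9, 9+3, 12+0) = 12
r[4] = max(3+12, 9+9, 12+3, 7+0) = 18
r[5] = max(3+18, 9+12, 12+9, 7+3, 9+0) = 21
r[6] = max(3+21, 9+18, 12+12, 7+9, 9+3, 21+0) = 27
r[7] = max(3+27, 9+21, 12+18, …, 21+3, 29+0) = 30
r[8] = max(3+30, 9+27, 12+21, …, 29+3, 27+0) = 36
One optimal cutting: 2 + 2 + 2 + 2 → $9 + $9 + $9 + $9 = $36.

36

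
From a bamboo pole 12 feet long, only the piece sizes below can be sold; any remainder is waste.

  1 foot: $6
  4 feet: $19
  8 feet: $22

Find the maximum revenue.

72

Let best[k] be the best obtainable value from length k. For each k, try every first piece i and keep the best of price[i] + best[k−i].
best[1] = 6
best[2] = 12  (first piece 1, then best[1]=6)
best[3] = 18  (first piece 1, then best[2]=12)
best[4] = max(6+18, 19+0) = 24
best[5] = max(6+24, 19+6) = 30
best[6] = max(6+30, 19+12) = 36
best[7] = max(6+36, 19+18) = 42
best[8] = max(6+42, 19+24, 22+0) = 48
best[9] = max(6+48, 19+30, 22+6) = 54
best[10] = max(6+54, 19+36, 22+12) = 60
best[11] = max(6+60, 19+42, 22+18) = 66
best[12] = max(6+66, 19+48, 22+24) = 72
One optimal cutting: 1 + 1 + 1 + 1 + 1 + 1 + 1 + 1 + 1 + 1 + 1 + 1 → $72.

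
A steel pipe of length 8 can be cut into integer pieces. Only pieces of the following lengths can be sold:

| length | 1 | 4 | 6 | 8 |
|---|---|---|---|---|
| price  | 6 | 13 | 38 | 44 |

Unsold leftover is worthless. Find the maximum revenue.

Let best[k] be the best obtainable value from length k. For each k, try every first piece i and keep the best of price[i] + best[k−i].
best[1] = 6
best[2] = 12  (first piece 1, then best[1]=6)
best[3] = 18  (first piece 1, then best[2]=12)
best[4] = 24  (first piece 1, then best[3]=18)
best[5] = 30  (first piece 1, then best[4]=24)
best[6] = 38
best[7] = 44  (first piece 1, then best[6]=38)
best[8] = 50  (first piece 1, then best[7]=44)
One optimal cutting: 6 + 1 + 1 → $50.

50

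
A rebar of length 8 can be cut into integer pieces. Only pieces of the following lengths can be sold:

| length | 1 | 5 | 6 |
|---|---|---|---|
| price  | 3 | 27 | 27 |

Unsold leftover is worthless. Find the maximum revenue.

Consider every possible first cut. best[k] is the best of p[i]+best[k−i] over all sellable i≤k.
best[1] = 3
best[2] = 6  (first piece 1, then best[1]=3)
best[3] = 9  (first piece 1, then best[2]=6)
best[4] = 12  (first piece 1, then best[3]=9)
best[5] = max(3+12, 27+0) = 27
best[6] = max(3+27, 27+3, 27+0) = 30
best[7] = max(3+30, 27+6, 27+3) = 33
best[8] = max(3+33, 27+9, 27+6) = 36
One optimal cutting: 5 + 1 + 1 + 1 → ₹36.

36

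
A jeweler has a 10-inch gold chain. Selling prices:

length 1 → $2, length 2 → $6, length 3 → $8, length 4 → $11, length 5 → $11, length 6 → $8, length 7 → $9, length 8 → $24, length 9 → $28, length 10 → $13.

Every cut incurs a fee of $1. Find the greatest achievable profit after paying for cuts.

Build r[k] bottom-up: r[k] = max over allowed piece i of (p[i] + r[k−i]) − 1 per cut.
r[1] = 2
r[2] = max(2+2-1, 6+0) = 6
r[3] = max(2+6-1, 6+2-1, 8+0) = 8
r[4] = max(2+8-1, 6+6-1, 8+2-1, 11+0) = 11
r[5] = max(2+11-1, 6+8-1, 8+6-1, 11+2-1, 11+0) = 13
r[6] = max(2+13-1, 6+11-1, 8+8-1, 11+6-1, 11+2-1, 8+0) = 16
r[7] = max(2+16-1, 6+13-1, 8+11-1, …, 8+2-1, 9+0) = 18
r[8] = max(2+18-1, 6+16-1, 8+13-1, …, 9+2-1, 24+0) = 24
r[9] = max(2+24-1, 6+18-1, 8+16-1, …, 24+2-1, 28+0) = 28
r[10] = max(2+28-1, 6+24-1, 8+18-1, …, 28+2-1, 13+0) = 29
One optimal plan: pieces 9 + 1 (1 cut) → $30 − $1 = $29.

29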